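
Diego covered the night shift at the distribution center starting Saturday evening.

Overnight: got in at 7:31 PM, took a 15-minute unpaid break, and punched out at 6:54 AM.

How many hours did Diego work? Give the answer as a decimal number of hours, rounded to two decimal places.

11.13 hours

Overnight: 7:31 PM → midnight = 4 h 29 min; midnight → 6:54 AM = 6 h 54 min; span 11 h 23 min; less 15 min break → 11 h 8 min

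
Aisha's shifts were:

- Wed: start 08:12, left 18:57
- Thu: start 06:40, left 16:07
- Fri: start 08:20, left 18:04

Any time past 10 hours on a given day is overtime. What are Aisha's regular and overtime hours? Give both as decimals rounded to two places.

Regular 29.18 hours, overtime 0.75 hours

Wed: 08:12–18:57 = 10 h 45 min
Thu: 06:40–16:07 = 9 h 27 min
Fri: 08:20–18:04 = 9 h 44 min
Wed reg 10 h 0 min / OT 0 h 45 min; Thu reg 9 h 27 min / OT 0 h 0 min; Fri reg 9 h 44 min / OT 0 h 0 min.
Totals: regular 29 h 11 min, overtime 0 h 45 min.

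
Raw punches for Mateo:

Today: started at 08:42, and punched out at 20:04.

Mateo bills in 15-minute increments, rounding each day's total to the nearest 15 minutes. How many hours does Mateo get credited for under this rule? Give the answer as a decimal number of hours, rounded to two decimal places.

11.25 hours

Today: 08:42–20:04 = 11 h 22 min → rounds to 11 h 15 min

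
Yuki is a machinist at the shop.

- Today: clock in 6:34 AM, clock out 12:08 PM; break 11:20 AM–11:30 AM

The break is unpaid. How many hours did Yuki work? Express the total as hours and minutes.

Today: 6:34 AM–12:08 PM = 5 h 34 min; less 10 min break → 5 h 24 min

5 h 24 min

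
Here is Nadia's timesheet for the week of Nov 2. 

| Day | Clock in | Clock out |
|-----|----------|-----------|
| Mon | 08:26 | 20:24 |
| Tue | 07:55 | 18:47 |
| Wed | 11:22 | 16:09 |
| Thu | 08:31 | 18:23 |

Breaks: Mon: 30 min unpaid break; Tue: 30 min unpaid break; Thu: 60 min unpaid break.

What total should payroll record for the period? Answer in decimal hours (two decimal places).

Mon: 08:26–20:24 = 11 h 58 min; less 30 min break → 11 h 28 min
Tue: 07:55–18:47 = 10 h 52 min; less 30 min break → 10 h 22 min
Wed: 11:22–16:09 = 4 h 47 min
Thu: 08:31–18:23 = 9 h 52 min; less 60 min break → 8 h 52 min
Total: 11 h 28 min + 10 h 22 min + 4 h 47 min + 8 h 52 min = 35 h 29 min.

35.48 hours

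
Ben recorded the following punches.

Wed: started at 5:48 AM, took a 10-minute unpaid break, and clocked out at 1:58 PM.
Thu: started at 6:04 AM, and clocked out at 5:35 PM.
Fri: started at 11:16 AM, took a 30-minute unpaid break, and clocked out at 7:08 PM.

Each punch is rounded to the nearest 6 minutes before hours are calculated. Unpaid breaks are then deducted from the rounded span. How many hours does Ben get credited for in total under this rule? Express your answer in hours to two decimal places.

26.83 hours

Wed: in 5:48 AM→5:48 AM, out 1:58 PM→2:00 PM; 8 h 12 min − 10 min = 8 h 2 min
Thu: in 6:04 AM→6:06 AM, out 5:35 PM→5:36 PM; 11 h 30 min
Fri: in 11:16 AM→11:18 AM, out 7:08 PM→7:06 PM; 7 h 48 min − 30 min = 7 h 18 min
Total credited: 26 h 50 min.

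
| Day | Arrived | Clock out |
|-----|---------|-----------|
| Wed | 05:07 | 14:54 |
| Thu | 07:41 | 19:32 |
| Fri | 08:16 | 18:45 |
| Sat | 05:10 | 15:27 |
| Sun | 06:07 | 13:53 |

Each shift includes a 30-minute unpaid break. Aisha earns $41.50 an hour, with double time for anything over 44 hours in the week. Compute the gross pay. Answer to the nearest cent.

Wed: 05:07–14:54 = 9 h 47 min; less 30 min break → 9 h 17 min
Thu: 07:41–19:32 = 11 h 51 min; less 30 min break → 11 h 21 min
Fri: 08:16–18:45 = 10 h 29 min; less 30 min break → 9 h 59 min
Sat: 05:10–15:27 = 10 h 17 min; less 30 min break → 9 h 47 min
Sun: 06:07–13:53 = 7 h 46 min; less 30 min break → 7 h 16 min
Total worked: 47 h 40 min = 2860 min.
Regular 44 h 0 min = 2640 min at $41.50/h; overtime 3 h 40 min = 220 min at $83.00/h.
Pay = (2640 × $41.50 + 220 × $83.00) ÷ 60 = $2130.33.

$2130.33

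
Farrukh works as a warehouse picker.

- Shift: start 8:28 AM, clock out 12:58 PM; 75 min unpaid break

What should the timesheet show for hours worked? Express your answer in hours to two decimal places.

Shift: 8:28 AM–12:58 PM = 4 h 30 min; less 75 min break → 3 h 15 min

3.25 hours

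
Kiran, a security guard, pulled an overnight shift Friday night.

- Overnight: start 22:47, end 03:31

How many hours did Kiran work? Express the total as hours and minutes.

Overnight: 22:47 → midnight = 1 h 13 min; midnight → 03:31 = 3 h 31 min; span 4 h 44 min

4 h 44 min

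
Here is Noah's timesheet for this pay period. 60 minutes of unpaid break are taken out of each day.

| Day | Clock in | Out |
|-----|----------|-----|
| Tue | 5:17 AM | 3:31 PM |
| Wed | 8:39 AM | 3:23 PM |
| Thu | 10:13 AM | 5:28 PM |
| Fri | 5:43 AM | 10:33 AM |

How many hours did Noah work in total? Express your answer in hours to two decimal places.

25.05 hours

Tue: 5:17 AM–3:31 PM = 10 h 14 min; less 60 min break → 9 h 14 min
Wed: 8:39 AM–3:23 PM = 6 h 44 min; less 60 min break → 5 h 44 min
Thu: 10:13 AM–5:28 PM = 7 h 15 min; less 60 min break → 6 h 15 min
Fri: 5:43 AM–10:33 AM = 4 h 50 min; less 60 min break → 3 h 50 min
Total: 9 h 14 min + 5 h 44 min + 6 h 15 min + 3 h 50 min = 25 h 3 min.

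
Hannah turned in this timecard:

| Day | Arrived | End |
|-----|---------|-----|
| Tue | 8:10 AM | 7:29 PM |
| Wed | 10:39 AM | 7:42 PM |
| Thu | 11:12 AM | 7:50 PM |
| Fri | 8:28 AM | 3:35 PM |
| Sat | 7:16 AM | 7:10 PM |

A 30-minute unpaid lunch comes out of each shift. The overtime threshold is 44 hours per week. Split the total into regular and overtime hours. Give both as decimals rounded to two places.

Tue: 8:10 AM–7:29 PM = 11 h 19 min; less 30 min break → 10 h 49 min
Wed: 10:39 AM–7:42 PM = 9 h 3 min; less 30 min break → 8 h 33 min
Thu: 11:12 AM–7:50 PM = 8 h 38 min; less 30 min break → 8 h 8 min
Fri: 8:28 AM–3:35 PM = 7 h 7 min; less 30 min break → 6 h 37 min
Sat: 7:16 AM–7:10 PM = 11 h 54 min; less 30 min break → 11 h 24 min
Total worked: 45 h 31 min = 45.52 h.
Threshold 44 h → overtime 1 h 31 min, regular 44 h 0 min.

Regular 44.00 hours, overtime 1.52 hours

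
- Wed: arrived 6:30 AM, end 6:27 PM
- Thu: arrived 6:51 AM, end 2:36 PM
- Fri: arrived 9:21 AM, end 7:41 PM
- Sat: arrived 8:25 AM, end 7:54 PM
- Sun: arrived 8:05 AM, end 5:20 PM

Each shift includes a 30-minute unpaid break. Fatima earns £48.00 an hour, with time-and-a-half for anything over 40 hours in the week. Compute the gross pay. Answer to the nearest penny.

£2515.20

Wed: 6:30 AM–6:27 PM = 11 h 57 min; less 30 min break → 11 h 27 min
Thu: 6:51 AM–2:36 PM = 7 h 45 min; less 30 min break → 7 h 15 min
Fri: 9:21 AM–7:41 PM = 10 h 20 min; less 30 min break → 9 h 50 min
Sat: 8:25 AM–7:54 PM = 11 h 29 min; less 30 min break → 10 h 59 min
Sun: 8:05 AM–5:20 PM = 9 h 15 min; less 30 min break → 8 h 45 min
Total worked: 48 h 16 min = 2896 min.
Regular 40 h 0 min = 2400 min at £48.00/h; overtime 8 h 16 min = 496 min at £72.00/h.
Pay = (2400 × £48.00 + 496 × £72.00) ÷ 60 = £2515.20.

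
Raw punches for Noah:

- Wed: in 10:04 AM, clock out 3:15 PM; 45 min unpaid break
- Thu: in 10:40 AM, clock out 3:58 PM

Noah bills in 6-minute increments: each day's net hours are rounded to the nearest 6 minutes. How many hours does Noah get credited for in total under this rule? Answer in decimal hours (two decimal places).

9.70 hours

Wed: 10:04 AM–3:15 PM = 5 h 11 min − 45 min = 4 h 26 min → rounds to 4 h 24 min
Thu: 10:40 AM–3:58 PM = 5 h 18 min → rounds to 5 h 18 min
Total credited: 9 h 42 min.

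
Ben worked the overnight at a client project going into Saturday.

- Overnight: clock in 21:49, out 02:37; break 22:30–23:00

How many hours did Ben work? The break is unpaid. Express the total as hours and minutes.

4 h 18 min

Overnight: 21:49 → midnight = 2 h 11 min; midnight → 02:37 = 2 h 37 min; span 4 h 48 min; less 30 min break → 4 h 18 min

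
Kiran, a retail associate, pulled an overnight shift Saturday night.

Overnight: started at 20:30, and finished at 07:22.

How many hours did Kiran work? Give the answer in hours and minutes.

10 h 52 min

Overnight: 20:30 → midnight = 3 h 30 min; midnight → 07:22 = 7 h 22 min; span 10 h 52 min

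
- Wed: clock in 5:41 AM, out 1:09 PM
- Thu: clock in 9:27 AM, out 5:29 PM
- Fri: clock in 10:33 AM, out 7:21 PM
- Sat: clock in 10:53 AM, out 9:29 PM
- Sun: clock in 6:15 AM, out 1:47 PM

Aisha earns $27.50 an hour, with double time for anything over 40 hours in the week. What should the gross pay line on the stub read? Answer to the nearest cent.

$1233.83

Wed: 5:41 AM–1:09 PM = 7 h 28 min
Thu: 9:27 AM–5:29 PM = 8 h 2 min
Fri: 10:33 AM–7:21 PM = 8 h 48 min
Sat: 10:53 AM–9:29 PM = 10 h 36 min
Sun: 6:15 AM–1:47 PM = 7 h 32 min
Total worked: 42 h 26 min = 2546 min.
Regular 40 h 0 min = 2400 min at $27.50/h; overtime 2 h 26 min = 146 min at $55.00/h.
Pay = (2400 × $27.50 + 146 × $55.00) ÷ 60 = $1233.83.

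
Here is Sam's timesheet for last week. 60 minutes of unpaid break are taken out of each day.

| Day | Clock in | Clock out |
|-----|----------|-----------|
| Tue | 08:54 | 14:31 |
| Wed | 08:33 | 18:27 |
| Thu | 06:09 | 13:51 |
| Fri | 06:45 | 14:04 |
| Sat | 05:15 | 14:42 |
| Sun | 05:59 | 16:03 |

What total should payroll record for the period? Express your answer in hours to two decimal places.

Tue: 08:54–14:31 = 5 h 37 min; less 60 min break → 4 h 37 min
Wed: 08:33–18:27 = 9 h 54 min; less 60 min break → 8 h 54 min
Thu: 06:09–13:51 = 7 h 42 min; less 60 min break → 6 h 42 min
Fri: 06:45–14:04 = 7 h 19 min; less 60 min break → 6 h 19 min
Sat: 05:15–14:42 = 9 h 27 min; less 60 min break → 8 h 27 min
Sun: 05:59–16:03 = 10 h 4 min; less 60 min break → 9 h 4 min
Total: 4 h 37 min + 8 h 54 min + 6 h 42 min + 6 h 19 min + 8 h 27 min + 9 h 4 min = 44 h 3 min.

44.05 hours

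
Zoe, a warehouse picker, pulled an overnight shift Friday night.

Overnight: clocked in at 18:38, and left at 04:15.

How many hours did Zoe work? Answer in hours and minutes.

Overnight: 18:38 → midnight = 5 h 22 min; midnight → 04:15 = 4 h 15 min; span 9 h 37 min

9 h 37 min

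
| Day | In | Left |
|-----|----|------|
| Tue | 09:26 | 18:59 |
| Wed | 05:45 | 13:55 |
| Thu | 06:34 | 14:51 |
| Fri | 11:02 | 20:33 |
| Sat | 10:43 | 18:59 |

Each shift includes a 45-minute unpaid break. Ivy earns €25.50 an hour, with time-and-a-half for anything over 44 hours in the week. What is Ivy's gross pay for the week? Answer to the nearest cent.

€1020.85

Tue: 09:26–18:59 = 9 h 33 min; less 45 min break → 8 h 48 min
Wed: 05:45–13:55 = 8 h 10 min; less 45 min break → 7 h 25 min
Thu: 06:34–14:51 = 8 h 17 min; less 45 min break → 7 h 32 min
Fri: 11:02–20:33 = 9 h 31 min; less 45 min break → 8 h 46 min
Sat: 10:43–18:59 = 8 h 16 min; less 45 min break → 7 h 31 min
Total worked: 40 h 2 min = 2402 min.
Regular 40 h 2 min = 2402 min at €25.50/h; overtime 0 h 0 min = 0 min at €38.25/h.
Pay = (2402 × €25.50 + 0 × €38.25) ÷ 60 = €1020.85.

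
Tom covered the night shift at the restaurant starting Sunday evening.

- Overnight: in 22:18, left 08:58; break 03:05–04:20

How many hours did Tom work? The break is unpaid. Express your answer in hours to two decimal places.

Overnight: 22:18 → midnight = 1 h 42 min; midnight → 08:58 = 8 h 58 min; span 10 h 40 min; less 75 min break → 9 h 25 min

9.42 hours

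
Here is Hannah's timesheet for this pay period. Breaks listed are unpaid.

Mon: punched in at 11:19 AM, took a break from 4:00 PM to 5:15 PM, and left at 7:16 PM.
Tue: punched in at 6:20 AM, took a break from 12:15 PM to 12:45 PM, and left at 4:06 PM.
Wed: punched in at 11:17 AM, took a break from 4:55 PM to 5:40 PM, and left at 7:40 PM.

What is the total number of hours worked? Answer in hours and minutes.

23 h 36 min

Mon: 11:19 AM–7:16 PM = 7 h 57 min; less 75 min break → 6 h 42 min
Tue: 6:20 AM–4:06 PM = 9 h 46 min; less 30 min break → 9 h 16 min
Wed: 11:17 AM–7:40 PM = 8 h 23 min; less 45 min break → 7 h 38 min
Total: 6 h 42 min + 9 h 16 min + 7 h 38 min = 23 h 36 min.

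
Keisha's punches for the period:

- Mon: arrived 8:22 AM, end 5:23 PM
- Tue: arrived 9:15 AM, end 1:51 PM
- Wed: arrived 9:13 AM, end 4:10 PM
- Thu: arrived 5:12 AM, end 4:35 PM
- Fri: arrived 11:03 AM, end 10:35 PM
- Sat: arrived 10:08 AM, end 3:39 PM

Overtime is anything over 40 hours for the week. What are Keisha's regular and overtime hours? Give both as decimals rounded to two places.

Mon: 8:22 AM–5:23 PM = 9 h 1 min
Tue: 9:15 AM–1:51 PM = 4 h 36 min
Wed: 9:13 AM–4:10 PM = 6 h 57 min
Thu: 5:12 AM–4:35 PM = 11 h 23 min
Fri: 11:03 AM–10:35 PM = 11 h 32 min
Sat: 10:08 AM–3:39 PM = 5 h 31 min
Total worked: 49 h 0 min = 49.00 h.
Threshold 40 h → overtime 9 h 0 min, regular 40 h 0 min.

Regular 40.00 hours, overtime 9.00 hours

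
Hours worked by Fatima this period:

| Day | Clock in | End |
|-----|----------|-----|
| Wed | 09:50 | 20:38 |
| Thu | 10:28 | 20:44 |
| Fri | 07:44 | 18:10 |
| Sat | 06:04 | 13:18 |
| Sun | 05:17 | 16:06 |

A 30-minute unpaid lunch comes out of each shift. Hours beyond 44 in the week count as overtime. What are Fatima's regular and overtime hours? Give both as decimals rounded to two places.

Regular 44.00 hours, overtime 3.05 hours

Wed: 09:50–20:38 = 10 h 48 min; less 30 min break → 10 h 18 min
Thu: 10:28–20:44 = 10 h 16 min; less 30 min break → 9 h 46 min
Fri: 07:44–18:10 = 10 h 26 min; less 30 min break → 9 h 56 min
Sat: 06:04–13:18 = 7 h 14 min; less 30 min break → 6 h 44 min
Sun: 05:17–16:06 = 10 h 49 min; less 30 min break → 10 h 19 min
Total worked: 47 h 3 min = 47.05 h.
Threshold 44 h → overtime 3 h 3 min, regular 44 h 0 min.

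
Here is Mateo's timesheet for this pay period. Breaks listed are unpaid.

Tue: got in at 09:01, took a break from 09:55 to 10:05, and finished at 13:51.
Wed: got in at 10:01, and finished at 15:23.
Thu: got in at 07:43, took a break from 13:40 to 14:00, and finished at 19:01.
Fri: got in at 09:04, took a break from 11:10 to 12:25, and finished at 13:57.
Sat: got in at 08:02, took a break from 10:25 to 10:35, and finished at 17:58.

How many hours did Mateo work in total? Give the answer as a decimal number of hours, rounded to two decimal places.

Tue: 09:01–13:51 = 4 h 50 min; less 10 min break → 4 h 40 min
Wed: 10:01–15:23 = 5 h 22 min
Thu: 07:43–19:01 = 11 h 18 min; less 20 min break → 10 h 58 min
Fri: 09:04–13:57 = 4 h 53 min; less 75 min break → 3 h 38 min
Sat: 08:02–17:58 = 9 h 56 min; less 10 min break → 9 h 46 min
Total: 4 h 40 min + 5 h 22 min + 10 h 58 min + 3 h 38 min + 9 h 46 min = 34 h 24 min.

34.40 hours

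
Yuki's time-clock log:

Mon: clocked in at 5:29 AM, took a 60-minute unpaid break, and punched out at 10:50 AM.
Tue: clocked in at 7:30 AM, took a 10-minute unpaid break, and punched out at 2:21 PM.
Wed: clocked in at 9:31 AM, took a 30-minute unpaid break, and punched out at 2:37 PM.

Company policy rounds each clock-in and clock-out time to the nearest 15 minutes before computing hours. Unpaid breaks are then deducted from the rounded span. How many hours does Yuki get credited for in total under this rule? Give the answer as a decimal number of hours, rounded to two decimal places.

Mon: in 5:29 AM→5:30 AM, out 10:50 AM→10:45 AM; 5 h 15 min − 60 min = 4 h 15 min
Tue: in 7:30 AM→7:30 AM, out 2:21 PM→2:15 PM; 6 h 45 min − 10 min = 6 h 35 min
Wed: in 9:31 AM→9:30 AM, out 2:37 PM→2:30 PM; 5 h 0 min − 30 min = 4 h 30 min
Total credited: 15 h 20 min.

15.33 hours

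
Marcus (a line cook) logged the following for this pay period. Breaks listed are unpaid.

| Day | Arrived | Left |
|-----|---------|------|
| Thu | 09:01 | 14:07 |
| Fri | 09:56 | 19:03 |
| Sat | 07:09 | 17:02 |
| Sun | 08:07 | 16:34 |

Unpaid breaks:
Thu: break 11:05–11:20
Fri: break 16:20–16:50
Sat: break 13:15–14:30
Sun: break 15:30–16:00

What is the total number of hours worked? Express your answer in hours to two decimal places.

Thu: 09:01–14:07 = 5 h 6 min; less 15 min break → 4 h 51 min
Fri: 09:56–19:03 = 9 h 7 min; less 30 min break → 8 h 37 min
Sat: 07:09–17:02 = 9 h 53 min; less 75 min break → 8 h 38 min
Sun: 08:07–16:34 = 8 h 27 min; less 30 min break → 7 h 57 min
Total: 4 h 51 min + 8 h 37 min + 8 h 38 min + 7 h 57 min = 30 h 3 min.

30.05 hours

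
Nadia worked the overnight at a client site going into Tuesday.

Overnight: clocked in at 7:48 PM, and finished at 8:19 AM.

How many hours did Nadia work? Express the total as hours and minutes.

12 h 31 min

Overnight: 7:48 PM → midnight = 4 h 12 min; midnight → 8:19 AM = 8 h 19 min; span 12 h 31 min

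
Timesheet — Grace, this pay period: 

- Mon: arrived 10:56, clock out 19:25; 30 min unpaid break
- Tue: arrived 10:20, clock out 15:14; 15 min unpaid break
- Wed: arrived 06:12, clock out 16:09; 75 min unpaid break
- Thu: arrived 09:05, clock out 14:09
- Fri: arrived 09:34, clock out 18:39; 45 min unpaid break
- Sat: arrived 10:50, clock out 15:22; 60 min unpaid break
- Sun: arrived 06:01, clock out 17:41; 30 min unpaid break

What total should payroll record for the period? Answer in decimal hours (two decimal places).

49.43 hours

Mon: 10:56–19:25 = 8 h 29 min; less 30 min break → 7 h 59 min
Tue: 10:20–15:14 = 4 h 54 min; less 15 min break → 4 h 39 min
Wed: 06:12–16:09 = 9 h 57 min; less 75 min break → 8 h 42 min
Thu: 09:05–14:09 = 5 h 4 min
Fri: 09:34–18:39 = 9 h 5 min; less 45 min break → 8 h 20 min
Sat: 10:50–15:22 = 4 h 32 min; less 60 min break → 3 h 32 min
Sun: 06:01–17:41 = 11 h 40 min; less 30 min break → 11 h 10 min
Total: 7 h 59 min + 4 h 39 min + 8 h 42 min + 5 h 4 min + 8 h 20 min + 3 h 32 min + 11 h 10 min = 49 h 26 min.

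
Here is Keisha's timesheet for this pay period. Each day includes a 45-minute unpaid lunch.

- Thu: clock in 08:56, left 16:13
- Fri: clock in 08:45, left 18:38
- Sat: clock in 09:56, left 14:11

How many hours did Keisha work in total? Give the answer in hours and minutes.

Thu: 08:56–16:13 = 7 h 17 min; less 45 min break → 6 h 32 min
Fri: 08:45–18:38 = 9 h 53 min; less 45 min break → 9 h 8 min
Sat: 09:56–14:11 = 4 h 15 min; less 45 min break → 3 h 30 min
Total: 6 h 32 min + 9 h 8 min + 3 h 30 min = 19 h 10 min.

19 h 10 min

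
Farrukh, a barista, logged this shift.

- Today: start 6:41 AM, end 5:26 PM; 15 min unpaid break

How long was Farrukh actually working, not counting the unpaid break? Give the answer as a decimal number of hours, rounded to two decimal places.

10.50 hours

Today: 6:41 AM–5:26 PM = 10 h 45 min; less 15 min break → 10 h 30 min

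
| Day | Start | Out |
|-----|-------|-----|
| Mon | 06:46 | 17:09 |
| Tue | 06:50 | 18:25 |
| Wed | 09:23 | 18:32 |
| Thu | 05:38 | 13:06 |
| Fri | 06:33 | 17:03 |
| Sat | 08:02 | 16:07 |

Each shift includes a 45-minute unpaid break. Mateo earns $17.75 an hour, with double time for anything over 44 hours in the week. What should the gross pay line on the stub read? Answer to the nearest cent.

Mon: 06:46–17:09 = 10 h 23 min; less 45 min break → 9 h 38 min
Tue: 06:50–18:25 = 11 h 35 min; less 45 min break → 10 h 50 min
Wed: 09:23–18:32 = 9 h 9 min; less 45 min break → 8 h 24 min
Thu: 05:38–13:06 = 7 h 28 min; less 45 min break → 6 h 43 min
Fri: 06:33–17:03 = 10 h 30 min; less 45 min break → 9 h 45 min
Sat: 08:02–16:07 = 8 h 5 min; less 45 min break → 7 h 20 min
Total worked: 52 h 40 min = 3160 min.
Regular 44 h 0 min = 2640 min at $17.75/h; overtime 8 h 40 min = 520 min at $35.50/h.
Pay = (2640 × $17.75 + 520 × $35.50) ÷ 60 = $1088.67.

$1088.67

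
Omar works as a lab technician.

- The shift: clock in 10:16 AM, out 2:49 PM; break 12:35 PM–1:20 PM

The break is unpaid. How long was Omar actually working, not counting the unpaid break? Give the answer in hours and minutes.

The shift: 10:16 AM–2:49 PM = 4 h 33 min; less 45 min break → 3 h 48 min

3 h 48 min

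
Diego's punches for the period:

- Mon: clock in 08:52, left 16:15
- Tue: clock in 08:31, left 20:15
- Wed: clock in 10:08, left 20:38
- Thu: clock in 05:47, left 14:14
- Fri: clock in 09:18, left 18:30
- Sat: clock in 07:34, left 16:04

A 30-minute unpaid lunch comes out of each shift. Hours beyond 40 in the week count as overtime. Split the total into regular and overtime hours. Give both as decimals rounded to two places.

Regular 40.00 hours, overtime 12.77 hours

Mon: 08:52–16:15 = 7 h 23 min; less 30 min break → 6 h 53 min
Tue: 08:31–20:15 = 11 h 44 min; less 30 min break → 11 h 14 min
Wed: 10:08–20:38 = 10 h 30 min; less 30 min break → 10 h 0 min
Thu: 05:47–14:14 = 8 h 27 min; less 30 min break → 7 h 57 min
Fri: 09:18–18:30 = 9 h 12 min; less 30 min break → 8 h 42 min
Sat: 07:34–16:04 = 8 h 30 min; less 30 min break → 8 h 0 min
Total worked: 52 h 46 min = 52.77 h.
Threshold 40 h → overtime 12 h 46 min, regular 40 h 0 min.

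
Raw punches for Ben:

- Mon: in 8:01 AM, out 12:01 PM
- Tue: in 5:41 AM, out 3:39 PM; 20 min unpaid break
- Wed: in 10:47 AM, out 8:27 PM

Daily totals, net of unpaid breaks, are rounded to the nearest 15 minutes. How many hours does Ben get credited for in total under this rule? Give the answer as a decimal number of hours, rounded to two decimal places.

Mon: 8:01 AM–12:01 PM = 4 h 0 min → rounds to 4 h 0 min
Tue: 5:41 AM–3:39 PM = 9 h 58 min − 20 min = 9 h 38 min → rounds to 9 h 45 min
Wed: 10:47 AM–8:27 PM = 9 h 40 min → rounds to 9 h 45 min
Total credited: 23 h 30 min.

23.50 hours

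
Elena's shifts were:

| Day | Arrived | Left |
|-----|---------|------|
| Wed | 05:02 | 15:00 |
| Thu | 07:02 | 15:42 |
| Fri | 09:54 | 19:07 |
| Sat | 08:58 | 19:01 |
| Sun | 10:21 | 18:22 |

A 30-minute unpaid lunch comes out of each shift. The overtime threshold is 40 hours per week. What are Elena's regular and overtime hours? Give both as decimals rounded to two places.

Wed: 05:02–15:00 = 9 h 58 min; less 30 min break → 9 h 28 min
Thu: 07:02–15:42 = 8 h 40 min; less 30 min break → 8 h 10 min
Fri: 09:54–19:07 = 9 h 13 min; less 30 min break → 8 h 43 min
Sat: 08:58–19:01 = 10 h 3 min; less 30 min break → 9 h 33 min
Sun: 10:21–18:22 = 8 h 1 min; less 30 min break → 7 h 31 min
Total worked: 43 h 25 min = 43.42 h.
Threshold 40 h → overtime 3 h 25 min, regular 40 h 0 min.

Regular 40.00 hours, overtime 3.42 hours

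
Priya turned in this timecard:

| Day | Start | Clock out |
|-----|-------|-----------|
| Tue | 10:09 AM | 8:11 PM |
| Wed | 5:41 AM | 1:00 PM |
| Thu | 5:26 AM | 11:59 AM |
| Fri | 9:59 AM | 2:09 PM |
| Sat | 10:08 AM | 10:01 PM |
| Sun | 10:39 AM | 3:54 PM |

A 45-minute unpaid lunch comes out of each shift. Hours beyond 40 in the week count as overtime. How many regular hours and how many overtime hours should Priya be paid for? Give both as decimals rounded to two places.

Regular 40.00 hours, overtime 0.70 hours

Tue: 10:09 AM–8:11 PM = 10 h 2 min; less 45 min break → 9 h 17 min
Wed: 5:41 AM–1:00 PM = 7 h 19 min; less 45 min break → 6 h 34 min
Thu: 5:26 AM–11:59 AM = 6 h 33 min; less 45 min break → 5 h 48 min
Fri: 9:59 AM–2:09 PM = 4 h 10 min; less 45 min break → 3 h 25 min
Sat: 10:08 AM–10:01 PM = 11 h 53 min; less 45 min break → 11 h 8 min
Sun: 10:39 AM–3:54 PM = 5 h 15 min; less 45 min break → 4 h 30 min
Total worked: 40 h 42 min = 40.70 h.
Threshold 40 h → overtime 0 h 42 min, regular 40 h 0 min.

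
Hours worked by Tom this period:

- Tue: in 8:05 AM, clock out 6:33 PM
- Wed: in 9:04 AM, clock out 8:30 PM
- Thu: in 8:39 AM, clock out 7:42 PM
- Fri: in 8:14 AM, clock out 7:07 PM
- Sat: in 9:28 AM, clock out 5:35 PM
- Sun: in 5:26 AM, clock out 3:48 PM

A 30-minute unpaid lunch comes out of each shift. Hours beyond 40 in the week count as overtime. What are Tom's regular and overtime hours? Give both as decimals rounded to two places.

Tue: 8:05 AM–6:33 PM = 10 h 28 min; less 30 min break → 9 h 58 min
Wed: 9:04 AM–8:30 PM = 11 h 26 min; less 30 min break → 10 h 56 min
Thu: 8:39 AM–7:42 PM = 11 h 3 min; less 30 min break → 10 h 33 min
Fri: 8:14 AM–7:07 PM = 10 h 53 min; less 30 min break → 10 h 23 min
Sat: 9:28 AM–5:35 PM = 8 h 7 min; less 30 min break → 7 h 37 min
Sun: 5:26 AM–3:48 PM = 10 h 22 min; less 30 min break → 9 h 52 min
Total worked: 59 h 19 min = 59.32 h.
Threshold 40 h → overtime 19 h 19 min, regular 40 h 0 min.

Regular 40.00 hours, overtime 19.32 hours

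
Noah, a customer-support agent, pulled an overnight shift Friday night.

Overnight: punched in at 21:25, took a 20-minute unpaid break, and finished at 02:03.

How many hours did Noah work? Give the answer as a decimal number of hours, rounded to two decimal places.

4.30 hours

Overnight: 21:25 → midnight = 2 h 35 min; midnight → 02:03 = 2 h 3 min; span 4 h 38 min; less 20 min break → 4 h 18 min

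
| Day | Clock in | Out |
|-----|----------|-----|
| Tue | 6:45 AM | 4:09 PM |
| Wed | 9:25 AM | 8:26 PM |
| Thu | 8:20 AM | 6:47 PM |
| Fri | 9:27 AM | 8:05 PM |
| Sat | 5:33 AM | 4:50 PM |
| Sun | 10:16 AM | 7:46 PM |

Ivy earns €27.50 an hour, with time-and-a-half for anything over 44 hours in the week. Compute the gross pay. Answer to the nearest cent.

€1964.19

Tue: 6:45 AM–4:09 PM = 9 h 24 min
Wed: 9:25 AM–8:26 PM = 11 h 1 min
Thu: 8:20 AM–6:47 PM = 10 h 27 min
Fri: 9:27 AM–8:05 PM = 10 h 38 min
Sat: 5:33 AM–4:50 PM = 11 h 17 min
Sun: 10:16 AM–7:46 PM = 9 h 30 min
Total worked: 62 h 17 min = 3737 min.
Regular 44 h 0 min = 2640 min at €27.50/h; overtime 18 h 17 min = 1097 min at €41.25/h.
Pay = (2640 × €27.50 + 1097 × €41.25) ÷ 60 = €1964.19.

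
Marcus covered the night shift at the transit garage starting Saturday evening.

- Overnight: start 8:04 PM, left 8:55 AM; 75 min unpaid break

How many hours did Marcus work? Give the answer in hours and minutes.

11 h 36 min

Overnight: 8:04 PM → midnight = 3 h 56 min; midnight → 8:55 AM = 8 h 55 min; span 12 h 51 min; less 75 min break → 11 h 36 min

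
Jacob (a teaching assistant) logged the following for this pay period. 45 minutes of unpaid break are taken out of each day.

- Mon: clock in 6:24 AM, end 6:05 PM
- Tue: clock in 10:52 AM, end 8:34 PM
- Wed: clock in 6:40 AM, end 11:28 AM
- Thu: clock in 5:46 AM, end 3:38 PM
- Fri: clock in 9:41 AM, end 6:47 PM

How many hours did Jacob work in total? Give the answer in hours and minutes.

41 h 24 min

Mon: 6:24 AM–6:05 PM = 11 h 41 min; less 45 min break → 10 h 56 min
Tue: 10:52 AM–8:34 PM = 9 h 42 min; less 45 min break → 8 h 57 min
Wed: 6:40 AM–11:28 AM = 4 h 48 min; less 45 min break → 4 h 3 min
Thu: 5:46 AM–3:38 PM = 9 h 52 min; less 45 min break → 9 h 7 min
Fri: 9:41 AM–6:47 PM = 9 h 6 min; less 45 min break → 8 h 21 min
Total: 10 h 56 min + 8 h 57 min + 4 h 3 min + 9 h 7 min + 8 h 21 min = 41 h 24 min.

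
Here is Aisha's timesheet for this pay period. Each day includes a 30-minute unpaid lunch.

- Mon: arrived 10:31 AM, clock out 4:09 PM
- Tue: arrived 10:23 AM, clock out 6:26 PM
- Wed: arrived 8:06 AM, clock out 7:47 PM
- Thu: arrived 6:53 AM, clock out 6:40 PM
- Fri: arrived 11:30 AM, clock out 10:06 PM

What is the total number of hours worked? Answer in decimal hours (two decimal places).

Mon: 10:31 AM–4:09 PM = 5 h 38 min; less 30 min break → 5 h 8 min
Tue: 10:23 AM–6:26 PM = 8 h 3 min; less 30 min break → 7 h 33 min
Wed: 8:06 AM–7:47 PM = 11 h 41 min; less 30 min break → 11 h 11 min
Thu: 6:53 AM–6:40 PM = 11 h 47 min; less 30 min break → 11 h 17 min
Fri: 11:30 AM–10:06 PM = 10 h 36 min; less 30 min break → 10 h 6 min
Total: 5 h 8 min + 7 h 33 min + 11 h 11 min + 11 h 17 min + 10 h 6 min = 45 h 15 min.

45.25 hours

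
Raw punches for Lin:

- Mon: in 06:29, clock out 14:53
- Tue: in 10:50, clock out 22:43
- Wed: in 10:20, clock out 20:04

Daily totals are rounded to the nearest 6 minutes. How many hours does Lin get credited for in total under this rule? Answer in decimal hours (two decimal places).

Mon: 06:29–14:53 = 8 h 24 min → rounds to 8 h 24 min
Tue: 10:50–22:43 = 11 h 53 min → rounds to 11 h 54 min
Wed: 10:20–20:04 = 9 h 44 min → rounds to 9 h 42 min
Total credited: 30 h 0 min.

30.00 hours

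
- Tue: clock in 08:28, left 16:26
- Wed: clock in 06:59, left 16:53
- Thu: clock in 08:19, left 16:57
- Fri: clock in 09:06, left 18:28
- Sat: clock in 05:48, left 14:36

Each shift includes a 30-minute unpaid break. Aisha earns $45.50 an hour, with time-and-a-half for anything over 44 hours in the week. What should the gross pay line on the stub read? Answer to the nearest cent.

$1918.58

Tue: 08:28–16:26 = 7 h 58 min; less 30 min break → 7 h 28 min
Wed: 06:59–16:53 = 9 h 54 min; less 30 min break → 9 h 24 min
Thu: 08:19–16:57 = 8 h 38 min; less 30 min break → 8 h 8 min
Fri: 09:06–18:28 = 9 h 22 min; less 30 min break → 8 h 52 min
Sat: 05:48–14:36 = 8 h 48 min; less 30 min break → 8 h 18 min
Total worked: 42 h 10 min = 2530 min.
Regular 42 h 10 min = 2530 min at $45.50/h; overtime 0 h 0 min = 0 min at $68.25/h.
Pay = (2530 × $45.50 + 0 × $68.25) ÷ 60 = $1918.58.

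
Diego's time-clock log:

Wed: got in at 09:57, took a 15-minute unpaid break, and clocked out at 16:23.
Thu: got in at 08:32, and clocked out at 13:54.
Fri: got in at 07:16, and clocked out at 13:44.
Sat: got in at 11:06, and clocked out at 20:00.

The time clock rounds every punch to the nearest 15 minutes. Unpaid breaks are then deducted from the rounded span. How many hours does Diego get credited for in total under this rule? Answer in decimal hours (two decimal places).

Wed: in 09:57→10:00, out 16:23→16:30; 6 h 30 min − 15 min = 6 h 15 min
Thu: in 08:32→08:30, out 13:54→14:00; 5 h 30 min
Fri: in 07:16→07:15, out 13:44→13:45; 6 h 30 min
Sat: in 11:06→11:00, out 20:00→20:00; 9 h 0 min
Total credited: 27 h 15 min.

27.25 hours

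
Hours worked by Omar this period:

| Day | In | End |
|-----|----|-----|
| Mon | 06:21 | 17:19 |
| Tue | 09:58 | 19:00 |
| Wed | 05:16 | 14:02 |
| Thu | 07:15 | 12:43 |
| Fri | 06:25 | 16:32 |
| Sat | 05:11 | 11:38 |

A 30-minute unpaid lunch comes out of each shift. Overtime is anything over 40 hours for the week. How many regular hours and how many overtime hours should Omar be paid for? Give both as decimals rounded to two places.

Mon: 06:21–17:19 = 10 h 58 min; less 30 min break → 10 h 28 min
Tue: 09:58–19:00 = 9 h 2 min; less 30 min break → 8 h 32 min
Wed: 05:16–14:02 = 8 h 46 min; less 30 min break → 8 h 16 min
Thu: 07:15–12:43 = 5 h 28 min; less 30 min break → 4 h 58 min
Fri: 06:25–16:32 = 10 h 7 min; less 30 min break → 9 h 37 min
Sat: 05:11–11:38 = 6 h 27 min; less 30 min break → 5 h 57 min
Total worked: 47 h 48 min = 47.80 h.
Threshold 40 h → overtime 7 h 48 min, regular 40 h 0 min.

Regular 40.00 hours, overtime 7.80 hours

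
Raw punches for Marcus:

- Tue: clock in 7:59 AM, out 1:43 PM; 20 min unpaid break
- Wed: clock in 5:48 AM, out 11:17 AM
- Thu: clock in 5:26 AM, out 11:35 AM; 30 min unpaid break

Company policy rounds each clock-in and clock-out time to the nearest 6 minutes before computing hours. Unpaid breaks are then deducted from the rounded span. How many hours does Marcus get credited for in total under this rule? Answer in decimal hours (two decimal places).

16.57 hours

Tue: in 7:59 AM→8:00 AM, out 1:43 PM→1:42 PM; 5 h 42 min − 20 min = 5 h 22 min
Wed: in 5:48 AM→5:48 AM, out 11:17 AM→11:18 AM; 5 h 30 min
Thu: in 5:26 AM→5:24 AM, out 11:35 AM→11:36 AM; 6 h 12 min − 30 min = 5 h 42 min
Total credited: 16 h 34 min.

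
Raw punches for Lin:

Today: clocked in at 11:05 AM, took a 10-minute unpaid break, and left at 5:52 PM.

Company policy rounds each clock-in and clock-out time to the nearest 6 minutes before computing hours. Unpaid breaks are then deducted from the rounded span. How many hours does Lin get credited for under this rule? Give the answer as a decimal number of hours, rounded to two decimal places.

Today: in 11:05 AM→11:06 AM, out 5:52 PM→5:54 PM; 6 h 48 min − 10 min = 6 h 38 min

6.63 hours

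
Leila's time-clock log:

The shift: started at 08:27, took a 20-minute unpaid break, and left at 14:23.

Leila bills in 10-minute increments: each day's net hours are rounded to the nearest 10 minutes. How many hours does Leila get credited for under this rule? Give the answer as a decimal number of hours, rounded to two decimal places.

The shift: 08:27–14:23 = 5 h 56 min − 20 min = 5 h 36 min → rounds to 5 h 40 min

5.67 hours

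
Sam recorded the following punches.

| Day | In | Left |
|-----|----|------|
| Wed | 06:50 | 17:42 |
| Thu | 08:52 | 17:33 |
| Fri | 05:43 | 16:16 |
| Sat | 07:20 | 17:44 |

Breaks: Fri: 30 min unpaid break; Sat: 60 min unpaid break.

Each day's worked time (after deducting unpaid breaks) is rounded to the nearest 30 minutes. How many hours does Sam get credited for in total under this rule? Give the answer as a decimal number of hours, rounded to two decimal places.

39.00 hours

Wed: 06:50–17:42 = 10 h 52 min → rounds to 11 h 0 min
Thu: 08:52–17:33 = 8 h 41 min → rounds to 8 h 30 min
Fri: 05:43–16:16 = 10 h 33 min − 30 min = 10 h 3 min → rounds to 10 h 0 min
Sat: 07:20–17:44 = 10 h 24 min − 60 min = 9 h 24 min → rounds to 9 h 30 min
Total credited: 39 h 0 min.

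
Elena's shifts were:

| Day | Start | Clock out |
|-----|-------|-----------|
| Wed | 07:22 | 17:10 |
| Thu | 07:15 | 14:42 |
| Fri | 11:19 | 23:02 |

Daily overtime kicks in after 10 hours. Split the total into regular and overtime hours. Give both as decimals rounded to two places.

Wed: 07:22–17:10 = 9 h 48 min
Thu: 07:15–14:42 = 7 h 27 min
Fri: 11:19–23:02 = 11 h 43 min
Wed reg 9 h 48 min / OT 0 h 0 min; Thu reg 7 h 27 min / OT 0 h 0 min; Fri reg 10 h 0 min / OT 1 h 43 min.
Totals: regular 27 h 15 min, overtime 1 h 43 min.

Regular 27.25 hours, overtime 1.72 hours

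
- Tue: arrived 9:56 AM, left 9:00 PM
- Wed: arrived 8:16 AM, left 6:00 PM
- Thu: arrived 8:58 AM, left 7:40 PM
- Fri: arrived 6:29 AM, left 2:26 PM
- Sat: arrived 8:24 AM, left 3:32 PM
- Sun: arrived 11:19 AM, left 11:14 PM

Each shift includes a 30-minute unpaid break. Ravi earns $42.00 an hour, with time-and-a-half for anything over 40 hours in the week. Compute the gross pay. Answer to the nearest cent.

$2656.50

Tue: 9:56 AM–9:00 PM = 11 h 4 min; less 30 min break → 10 h 34 min
Wed: 8:16 AM–6:00 PM = 9 h 44 min; less 30 min break → 9 h 14 min
Thu: 8:58 AM–7:40 PM = 10 h 42 min; less 30 min break → 10 h 12 min
Fri: 6:29 AM–2:26 PM = 7 h 57 min; less 30 min break → 7 h 27 min
Sat: 8:24 AM–3:32 PM = 7 h 8 min; less 30 min break → 6 h 38 min
Sun: 11:19 AM–11:14 PM = 11 h 55 min; less 30 min break → 11 h 25 min
Total worked: 55 h 30 min = 3330 min.
Regular 40 h 0 min = 2400 min at $42.00/h; overtime 15 h 30 min = 930 min at $63.00/h.
Pay = (2400 × $42.00 + 930 × $63.00) ÷ 60 = $2656.50.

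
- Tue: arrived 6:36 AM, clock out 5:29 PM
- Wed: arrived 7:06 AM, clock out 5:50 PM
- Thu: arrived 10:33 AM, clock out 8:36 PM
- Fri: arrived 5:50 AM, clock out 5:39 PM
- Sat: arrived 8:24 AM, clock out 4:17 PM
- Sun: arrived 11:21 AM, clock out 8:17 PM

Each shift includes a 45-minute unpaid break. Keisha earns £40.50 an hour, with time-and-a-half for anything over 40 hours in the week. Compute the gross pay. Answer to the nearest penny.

Tue: 6:36 AM–5:29 PM = 10 h 53 min; less 45 min break → 10 h 8 min
Wed: 7:06 AM–5:50 PM = 10 h 44 min; less 45 min break → 9 h 59 min
Thu: 10:33 AM–8:36 PM = 10 h 3 min; less 45 min break → 9 h 18 min
Fri: 5:50 AM–5:39 PM = 11 h 49 min; less 45 min break → 11 h 4 min
Sat: 8:24 AM–4:17 PM = 7 h 53 min; less 45 min break → 7 h 8 min
Sun: 11:21 AM–8:17 PM = 8 h 56 min; less 45 min break → 8 h 11 min
Total worked: 55 h 48 min = 3348 min.
Regular 40 h 0 min = 2400 min at £40.50/h; overtime 15 h 48 min = 948 min at £60.75/h.
Pay = (2400 × £40.50 + 948 × £60.75) ÷ 60 = £2579.85.

£2579.85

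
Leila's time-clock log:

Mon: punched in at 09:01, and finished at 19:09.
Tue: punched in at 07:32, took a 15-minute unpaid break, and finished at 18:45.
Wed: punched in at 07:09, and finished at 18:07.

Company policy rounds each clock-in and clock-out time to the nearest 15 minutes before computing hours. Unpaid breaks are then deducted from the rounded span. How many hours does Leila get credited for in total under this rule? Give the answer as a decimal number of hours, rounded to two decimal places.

Mon: in 09:01→09:00, out 19:09→19:15; 10 h 15 min
Tue: in 07:32→07:30, out 18:45→18:45; 11 h 15 min − 15 min = 11 h 0 min
Wed: in 07:09→07:15, out 18:07→18:00; 10 h 45 min
Total credited: 32 h 0 min.

32.00 hours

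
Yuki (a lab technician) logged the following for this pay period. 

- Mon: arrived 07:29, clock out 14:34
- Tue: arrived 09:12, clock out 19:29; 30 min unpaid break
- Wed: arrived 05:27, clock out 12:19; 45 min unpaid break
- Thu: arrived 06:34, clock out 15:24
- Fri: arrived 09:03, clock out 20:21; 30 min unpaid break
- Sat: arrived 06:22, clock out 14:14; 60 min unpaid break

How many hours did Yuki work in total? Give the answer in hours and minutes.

Mon: 07:29–14:34 = 7 h 5 min
Tue: 09:12–19:29 = 10 h 17 min; less 30 min break → 9 h 47 min
Wed: 05:27–12:19 = 6 h 52 min; less 45 min break → 6 h 7 min
Thu: 06:34–15:24 = 8 h 50 min
Fri: 09:03–20:21 = 11 h 18 min; less 30 min break → 10 h 48 min
Sat: 06:22–14:14 = 7 h 52 min; less 60 min break → 6 h 52 min
Total: 7 h 5 min + 9 h 47 min + 6 h 7 min + 8 h 50 min + 10 h 48 min + 6 h 52 min = 49 h 29 min.

49 h 29 min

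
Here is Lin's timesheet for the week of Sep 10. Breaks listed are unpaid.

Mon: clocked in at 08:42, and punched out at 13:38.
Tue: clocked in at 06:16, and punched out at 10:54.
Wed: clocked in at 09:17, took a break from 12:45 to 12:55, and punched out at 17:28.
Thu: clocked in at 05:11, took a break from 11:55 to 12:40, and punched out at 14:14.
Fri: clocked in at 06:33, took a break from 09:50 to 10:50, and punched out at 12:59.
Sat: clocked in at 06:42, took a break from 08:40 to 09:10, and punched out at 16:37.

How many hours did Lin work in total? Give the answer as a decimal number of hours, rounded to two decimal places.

40.73 hours

Mon: 08:42–13:38 = 4 h 56 min
Tue: 06:16–10:54 = 4 h 38 min
Wed: 09:17–17:28 = 8 h 11 min; less 10 min break → 8 h 1 min
Thu: 05:11–14:14 = 9 h 3 min; less 45 min break → 8 h 18 min
Fri: 06:33–12:59 = 6 h 26 min; less 60 min break → 5 h 26 min
Sat: 06:42–16:37 = 9 h 55 min; less 30 min break → 9 h 25 min
Total: 4 h 56 min + 4 h 38 min + 8 h 1 min + 8 h 18 min + 5 h 26 min + 9 h 25 min = 40 h 44 min.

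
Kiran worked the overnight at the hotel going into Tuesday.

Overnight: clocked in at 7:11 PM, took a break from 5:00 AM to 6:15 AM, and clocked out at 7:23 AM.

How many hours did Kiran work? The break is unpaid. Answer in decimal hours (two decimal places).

Overnight: 7:11 PM → midnight = 4 h 49 min; midnight → 7:23 AM = 7 h 23 min; span 12 h 12 min; less 75 min break → 10 h 57 min

10.95 hours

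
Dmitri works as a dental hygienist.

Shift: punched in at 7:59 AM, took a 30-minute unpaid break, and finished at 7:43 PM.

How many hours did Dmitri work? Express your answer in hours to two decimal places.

11.23 hours

Shift: 7:59 AM–7:43 PM = 11 h 44 min; less 30 min break → 11 h 14 min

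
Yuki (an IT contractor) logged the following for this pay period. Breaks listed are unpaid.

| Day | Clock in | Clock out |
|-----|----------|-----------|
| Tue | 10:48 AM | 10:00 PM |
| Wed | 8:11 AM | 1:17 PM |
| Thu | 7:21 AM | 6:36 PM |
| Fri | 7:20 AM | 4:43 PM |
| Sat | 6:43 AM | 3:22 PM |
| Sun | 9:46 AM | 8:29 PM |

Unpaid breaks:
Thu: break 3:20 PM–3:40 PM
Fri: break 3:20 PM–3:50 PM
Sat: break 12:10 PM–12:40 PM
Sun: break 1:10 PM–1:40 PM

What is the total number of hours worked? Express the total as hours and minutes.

Tue: 10:48 AM–10:00 PM = 11 h 12 min
Wed: 8:11 AM–1:17 PM = 5 h 6 min
Thu: 7:21 AM–6:36 PM = 11 h 15 min; less 20 min break → 10 h 55 min
Fri: 7:20 AM–4:43 PM = 9 h 23 min; less 30 min break → 8 h 53 min
Sat: 6:43 AM–3:22 PM = 8 h 39 min; less 30 min break → 8 h 9 min
Sun: 9:46 AM–8:29 PM = 10 h 43 min; less 30 min break → 10 h 13 min
Total: 11 h 12 min + 5 h 6 min + 10 h 55 min + 8 h 53 min + 8 h 9 min + 10 h 13 min = 54 h 28 min.

54 h 28 min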